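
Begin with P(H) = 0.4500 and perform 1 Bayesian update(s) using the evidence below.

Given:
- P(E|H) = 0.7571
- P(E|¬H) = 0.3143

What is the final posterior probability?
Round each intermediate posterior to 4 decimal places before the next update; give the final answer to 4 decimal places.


Sequential Bayesian updating:

Initial prior: P(H) = 0.4500

Update 1:
  P(E) = 0.7571 × 0.4500 + 0.3143 × 0.5500 = 0.34069500 + 0.17286500 = 0.51356000
  P(H|E) = 0.34069500 / 0.51356000 = 0.6634

Final posterior: 0.6634


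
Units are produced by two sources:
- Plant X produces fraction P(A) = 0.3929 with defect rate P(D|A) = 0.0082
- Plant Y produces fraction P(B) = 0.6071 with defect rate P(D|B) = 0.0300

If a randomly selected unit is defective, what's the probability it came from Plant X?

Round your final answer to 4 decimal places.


Let A = from Plant X, D = defective

Given:
- P(A) = 0.3929, P(B) = 0.6071
- P(D|A) = 0.0082, P(D|B) = 0.0300

Step 1: Find P(D)
P(D) = P(D|A)P(A) + P(D|B)P(B)
     = 0.0082 × 0.3929 + 0.0300 × 0.6071
     = 0.00322178 + 0.01821300
     = 0.02143478

Step 2: Apply Bayes' theorem
P(A|D) = P(D|A)P(A) / P(D)
       = 0.00322178 / 0.02143478
       = 0.1503


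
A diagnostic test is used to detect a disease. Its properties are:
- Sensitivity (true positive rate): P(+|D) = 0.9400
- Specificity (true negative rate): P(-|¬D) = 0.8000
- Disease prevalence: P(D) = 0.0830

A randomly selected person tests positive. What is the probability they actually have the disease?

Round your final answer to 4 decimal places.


Let D = has disease, + = positive test

Given:
- P(D) = 0.0830 (prevalence)
- P(+|D) = 0.9400 (sensitivity)
- P(-|¬D) = 0.8000 (specificity)
- P(+|¬D) = 0.2000 (false positive rate = 1 - specificity)

Step 1: Find P(+)
P(+) = P(+|D)P(D) + P(+|¬D)P(¬D)
     = 0.9400 × 0.0830 + 0.2000 × 0.9170
     = 0.07802000 + 0.18340000
     = 0.26142000

Step 2: Apply Bayes' theorem for P(D|+)
P(D|+) = P(+|D)P(D) / P(+)
       = 0.07802000 / 0.26142000
       = 0.2984


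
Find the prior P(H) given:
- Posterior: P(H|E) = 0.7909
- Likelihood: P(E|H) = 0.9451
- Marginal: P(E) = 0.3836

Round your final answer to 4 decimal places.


From Bayes' theorem: P(H|E) = P(E|H) × P(H) / P(E)

Rearranging for P(H):
P(H) = P(H|E) × P(E) / P(E|H)
     = 0.7909 × 0.3836 / 0.9451
     = 0.30338924 / 0.9451
     = 0.3210


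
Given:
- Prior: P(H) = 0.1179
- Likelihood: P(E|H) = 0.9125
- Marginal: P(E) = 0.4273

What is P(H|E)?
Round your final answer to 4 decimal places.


Using Bayes' theorem:

P(H|E) = P(E|H) × P(H) / P(E)
       = 0.9125 × 0.1179 / 0.4273
       = 0.10758375 / 0.4273
       = 0.2518

The evidence strengthens our belief in H.
Prior: 0.1179 → Posterior: 0.2518


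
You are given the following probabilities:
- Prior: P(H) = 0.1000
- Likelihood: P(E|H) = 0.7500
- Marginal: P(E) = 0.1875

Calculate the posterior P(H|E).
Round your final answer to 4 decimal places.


Using Bayes' theorem:

P(H|E) = P(E|H) × P(H) / P(E)
       = 0.7500 × 0.1000 / 0.1875
       = 0.07500000 / 0.1875
       = 0.4000

The evidence strengthens our belief in H.
Prior: 0.1000 → Posterior: 0.4000


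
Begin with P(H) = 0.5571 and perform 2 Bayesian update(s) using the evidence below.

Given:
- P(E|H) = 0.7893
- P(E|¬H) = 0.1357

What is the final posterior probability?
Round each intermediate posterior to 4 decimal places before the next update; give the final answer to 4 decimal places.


Sequential Bayesian updating:

Initial prior: P(H) = 0.5571

Update 1:
  P(E) = 0.7893 × 0.5571 + 0.1357 × 0.4429 = 0.43971903 + 0.06010153 = 0.49982056
  P(H|E) = 0.43971903 / 0.49982056 = 0.8798

Update 2:
  P(E) = 0.7893 × 0.8798 + 0.1357 × 0.1202 = 0.69442614 + 0.01631114 = 0.71073728
  P(H|E) = 0.69442614 / 0.71073728 = 0.9771

Final posterior: 0.9771


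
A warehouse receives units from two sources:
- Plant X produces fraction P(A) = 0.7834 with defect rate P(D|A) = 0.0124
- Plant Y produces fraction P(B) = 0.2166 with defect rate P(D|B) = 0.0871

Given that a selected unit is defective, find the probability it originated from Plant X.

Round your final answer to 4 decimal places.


Let A = from Plant X, D = defective

Given:
- P(A) = 0.7834, P(B) = 0.2166
- P(D|A) = 0.0124, P(D|B) = 0.0871

Step 1: Find P(D)
P(D) = P(D|A)P(A) + P(D|B)P(B)
     = 0.0124 × 0.7834 + 0.0871 × 0.2166
     = 0.00971416 + 0.01886586
     = 0.02858002

Step 2: Apply Bayes' theorem
P(A|D) = P(D|A)P(A) / P(D)
       = 0.00971416 / 0.02858002
       = 0.3399


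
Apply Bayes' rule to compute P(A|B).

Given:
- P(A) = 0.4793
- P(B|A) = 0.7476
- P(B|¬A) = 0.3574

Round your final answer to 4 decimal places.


Bayes' theorem: P(A|B) = P(B|A) × P(A) / P(B)

Step 1: Calculate P(B) using law of total probability
P(B) = P(B|A)P(A) + P(B|¬A)P(¬A)
     = 0.7476 × 0.4793 + 0.3574 × 0.5207
     = 0.35832468 + 0.18609818
     = 0.54442286

Step 2: Apply Bayes' theorem
P(A|B) = P(B|A) × P(A) / P(B)
       = 0.35832468 / 0.54442286
       = 0.6582


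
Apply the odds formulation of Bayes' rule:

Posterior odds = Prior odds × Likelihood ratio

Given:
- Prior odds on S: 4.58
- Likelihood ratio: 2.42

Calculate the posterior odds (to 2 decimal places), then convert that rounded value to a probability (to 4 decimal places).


Step 1: Calculate posterior odds
Posterior odds = Prior odds × LR
               = 4.58 × 2.42
               = 11.08

Step 2: Convert to probability
P(S|E) = Posterior odds / (1 + Posterior odds)
       = 11.08 / (1 + 11.08)
       = 11.08 / 12.08
       = 0.9172

The evidence increased P(S) from 0.8208 to 0.9172.


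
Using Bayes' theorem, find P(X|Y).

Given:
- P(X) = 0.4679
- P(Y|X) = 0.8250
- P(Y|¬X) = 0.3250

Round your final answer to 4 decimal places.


Bayes' theorem: P(X|Y) = P(Y|X) × P(X) / P(Y)

Step 1: Calculate P(Y) using law of total probability
P(Y) = P(Y|X)P(X) + P(Y|¬X)P(¬X)
     = 0.8250 × 0.4679 + 0.3250 × 0.5321
     = 0.38601750 + 0.17293250
     = 0.55895000

Step 2: Apply Bayes' theorem
P(X|Y) = P(Y|X) × P(X) / P(Y)
       = 0.38601750 / 0.55895000
       = 0.6906


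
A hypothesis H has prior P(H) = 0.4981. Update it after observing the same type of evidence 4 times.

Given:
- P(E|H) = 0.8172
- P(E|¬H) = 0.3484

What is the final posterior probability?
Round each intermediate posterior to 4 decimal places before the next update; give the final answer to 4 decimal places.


Sequential Bayesian updating:

Initial prior: P(H) = 0.4981

Update 1:
  P(E) = 0.8172 × 0.4981 + 0.3484 × 0.5019 = 0.40704732 + 0.17486196 = 0.58190928
  P(H|E) = 0.40704732 / 0.58190928 = 0.6995

Update 2:
  P(E) = 0.8172 × 0.6995 + 0.3484 × 0.3005 = 0.57163140 + 0.10469420 = 0.67632560
  P(H|E) = 0.57163140 / 0.67632560 = 0.8452

Update 3:
  P(E) = 0.8172 × 0.8452 + 0.3484 × 0.1548 = 0.69069744 + 0.05393232 = 0.74462976
  P(H|E) = 0.69069744 / 0.74462976 = 0.9276

Update 4:
  P(E) = 0.8172 × 0.9276 + 0.3484 × 0.0724 = 0.75803472 + 0.02522416 = 0.78325888
  P(H|E) = 0.75803472 / 0.78325888 = 0.9678

Final posterior: 0.9678


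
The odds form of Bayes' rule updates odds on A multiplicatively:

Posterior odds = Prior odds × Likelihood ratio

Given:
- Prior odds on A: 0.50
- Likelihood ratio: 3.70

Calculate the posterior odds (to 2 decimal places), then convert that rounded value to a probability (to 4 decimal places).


Step 1: Calculate posterior odds
Posterior odds = Prior odds × LR
               = 0.50 × 3.70
               = 1.85

Step 2: Convert to probability
P(A|E) = Posterior odds / (1 + Posterior odds)
       = 1.85 / (1 + 1.85)
       = 1.85 / 2.85
       = 0.6491

The evidence increased P(A) from 0.3333 to 0.6491.


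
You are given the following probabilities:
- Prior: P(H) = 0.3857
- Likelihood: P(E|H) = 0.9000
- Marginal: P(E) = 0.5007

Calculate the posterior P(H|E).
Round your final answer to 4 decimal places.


Using Bayes' theorem:

P(H|E) = P(E|H) × P(H) / P(E)
       = 0.9000 × 0.3857 / 0.5007
       = 0.34713000 / 0.5007
       = 0.6933

The evidence strengthens our belief in H.
Prior: 0.3857 → Posterior: 0.6933


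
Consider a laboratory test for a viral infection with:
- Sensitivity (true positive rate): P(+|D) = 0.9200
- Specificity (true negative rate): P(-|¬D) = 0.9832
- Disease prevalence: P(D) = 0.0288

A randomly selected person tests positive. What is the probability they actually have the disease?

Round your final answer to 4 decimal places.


Let D = has disease, + = positive test

Given:
- P(D) = 0.0288 (prevalence)
- P(+|D) = 0.9200 (sensitivity)
- P(-|¬D) = 0.9832 (specificity)
- P(+|¬D) = 0.0168 (false positive rate = 1 - specificity)

Step 1: Find P(+)
P(+) = P(+|D)P(D) + P(+|¬D)P(¬D)
     = 0.9200 × 0.0288 + 0.0168 × 0.9712
     = 0.02649600 + 0.01631616
     = 0.04281216

Step 2: Apply Bayes' theorem for P(D|+)
P(D|+) = P(+|D)P(D) / P(+)
       = 0.02649600 / 0.04281216
       = 0.6189


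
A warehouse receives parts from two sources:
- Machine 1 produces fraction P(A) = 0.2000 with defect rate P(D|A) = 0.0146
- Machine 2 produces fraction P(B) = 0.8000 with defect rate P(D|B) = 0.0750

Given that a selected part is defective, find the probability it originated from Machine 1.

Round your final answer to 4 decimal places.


Let A = from Machine 1, D = defective

Given:
- P(A) = 0.2000, P(B) = 0.8000
- P(D|A) = 0.0146, P(D|B) = 0.0750

Step 1: Find P(D)
P(D) = P(D|A)P(A) + P(D|B)P(B)
     = 0.0146 × 0.2000 + 0.0750 × 0.8000
     = 0.00292000 + 0.06000000
     = 0.06292000

Step 2: Apply Bayes' theorem
P(A|D) = P(D|A)P(A) / P(D)
       = 0.00292000 / 0.06292000
       = 0.0464


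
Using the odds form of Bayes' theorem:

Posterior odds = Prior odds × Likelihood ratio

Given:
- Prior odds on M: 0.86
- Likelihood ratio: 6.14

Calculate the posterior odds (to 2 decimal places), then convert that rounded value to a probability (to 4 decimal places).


Step 1: Calculate posterior odds
Posterior odds = Prior odds × LR
               = 0.86 × 6.14
               = 5.28

Step 2: Convert to probability
P(M|E) = Posterior odds / (1 + Posterior odds)
       = 5.28 / (1 + 5.28)
       = 5.28 / 6.28
       = 0.8408

The evidence increased P(M) from 0.4624 to 0.8408.


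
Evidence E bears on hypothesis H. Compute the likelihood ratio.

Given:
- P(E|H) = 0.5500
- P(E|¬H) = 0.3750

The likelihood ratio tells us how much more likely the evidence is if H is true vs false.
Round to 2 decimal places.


Likelihood Ratio (LR) = P(E|H) / P(E|¬H)

LR = 0.5500 / 0.3750
   = 1.47

The evidence is 1.47 times more likely if H is true than if H is false.
LR > 1, so observing E raises the odds in favor of H.


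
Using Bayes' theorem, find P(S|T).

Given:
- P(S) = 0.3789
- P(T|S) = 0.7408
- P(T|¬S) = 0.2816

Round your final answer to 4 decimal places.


Bayes' theorem: P(S|T) = P(T|S) × P(S) / P(T)

Step 1: Calculate P(T) using law of total probability
P(T) = P(T|S)P(S) + P(T|¬S)P(¬S)
     = 0.7408 × 0.3789 + 0.2816 × 0.6211
     = 0.28068912 + 0.17490176
     = 0.45559088

Step 2: Apply Bayes' theorem
P(S|T) = P(T|S) × P(S) / P(T)
       = 0.28068912 / 0.45559088
       = 0.6161


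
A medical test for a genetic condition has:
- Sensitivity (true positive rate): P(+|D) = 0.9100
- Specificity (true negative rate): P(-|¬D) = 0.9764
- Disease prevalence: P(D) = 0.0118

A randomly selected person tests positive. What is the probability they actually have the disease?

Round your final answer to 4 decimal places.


Let D = has disease, + = positive test

Given:
- P(D) = 0.0118 (prevalence)
- P(+|D) = 0.9100 (sensitivity)
- P(-|¬D) = 0.9764 (specificity)
- P(+|¬D) = 0.0236 (false positive rate = 1 - specificity)

Step 1: Find P(+)
P(+) = P(+|D)P(D) + P(+|¬D)P(¬D)
     = 0.9100 × 0.0118 + 0.0236 × 0.9882
     = 0.01073800 + 0.02332152
     = 0.03405952

Step 2: Apply Bayes' theorem for P(D|+)
P(D|+) = P(+|D)P(D) / P(+)
       = 0.01073800 / 0.03405952
       = 0.3153


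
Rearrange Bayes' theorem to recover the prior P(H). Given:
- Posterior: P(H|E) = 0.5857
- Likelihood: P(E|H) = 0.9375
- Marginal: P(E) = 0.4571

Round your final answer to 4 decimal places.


From Bayes' theorem: P(H|E) = P(E|H) × P(H) / P(E)

Rearranging for P(H):
P(H) = P(H|E) × P(E) / P(E|H)
     = 0.5857 × 0.4571 / 0.9375
     = 0.26772347 / 0.9375
     = 0.2856


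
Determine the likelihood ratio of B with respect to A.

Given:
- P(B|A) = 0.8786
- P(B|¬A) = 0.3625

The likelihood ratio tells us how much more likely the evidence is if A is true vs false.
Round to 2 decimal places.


Likelihood Ratio (LR) = P(B|A) / P(B|¬A)

LR = 0.8786 / 0.3625
   = 2.42

The evidence is 2.42 times more likely if A is true than if A is false.
Because LR exceeds 1, B is evidence for A.


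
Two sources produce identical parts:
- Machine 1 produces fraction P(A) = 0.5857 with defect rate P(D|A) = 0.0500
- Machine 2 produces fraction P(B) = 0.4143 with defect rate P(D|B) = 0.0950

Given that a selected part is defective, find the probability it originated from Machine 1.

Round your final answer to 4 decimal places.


Let A = from Machine 1, D = defective

Given:
- P(A) = 0.5857, P(B) = 0.4143
- P(D|A) = 0.0500, P(D|B) = 0.0950

Step 1: Find P(D)
P(D) = P(D|A)P(A) + P(D|B)P(B)
     = 0.0500 × 0.5857 + 0.0950 × 0.4143
     = 0.02928500 + 0.03935850
     = 0.06864350

Step 2: Apply Bayes' theorem
P(A|D) = P(D|A)P(A) / P(D)
       = 0.02928500 / 0.06864350
       = 0.4266


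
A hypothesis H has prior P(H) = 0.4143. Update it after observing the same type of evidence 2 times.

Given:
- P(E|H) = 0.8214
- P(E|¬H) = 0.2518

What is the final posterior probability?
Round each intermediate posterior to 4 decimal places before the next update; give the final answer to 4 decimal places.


Sequential Bayesian updating:

Initial prior: P(H) = 0.4143

Update 1:
  P(E) = 0.8214 × 0.4143 + 0.2518 × 0.5857 = 0.34030602 + 0.14747926 = 0.48778528
  P(H|E) = 0.34030602 / 0.48778528 = 0.6977

Update 2:
  P(E) = 0.8214 × 0.6977 + 0.2518 × 0.3023 = 0.57309078 + 0.07611914 = 0.64920992
  P(H|E) = 0.57309078 / 0.64920992 = 0.8828

Final posterior: 0.8828


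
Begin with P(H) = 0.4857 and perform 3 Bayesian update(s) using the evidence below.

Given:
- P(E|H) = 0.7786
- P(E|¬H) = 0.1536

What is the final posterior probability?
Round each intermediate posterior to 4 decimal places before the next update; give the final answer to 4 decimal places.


Sequential Bayesian updating:

Initial prior: P(H) = 0.4857

Update 1:
  P(E) = 0.7786 × 0.4857 + 0.1536 × 0.5143 = 0.37816602 + 0.07899648 = 0.45716250
  P(H|E) = 0.37816602 / 0.45716250 = 0.8272

Update 2:
  P(E) = 0.7786 × 0.8272 + 0.1536 × 0.1728 = 0.64405792 + 0.02654208 = 0.67060000
  P(H|E) = 0.64405792 / 0.67060000 = 0.9604

Update 3:
  P(E) = 0.7786 × 0.9604 + 0.1536 × 0.0396 = 0.74776744 + 0.00608256 = 0.75385000
  P(H|E) = 0.74776744 / 0.75385000 = 0.9919

Final posterior: 0.9919


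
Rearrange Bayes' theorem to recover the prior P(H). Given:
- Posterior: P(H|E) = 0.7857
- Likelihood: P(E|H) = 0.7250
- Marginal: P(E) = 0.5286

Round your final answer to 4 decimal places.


From Bayes' theorem: P(H|E) = P(E|H) × P(H) / P(E)

Rearranging for P(H):
P(H) = P(H|E) × P(E) / P(E|H)
     = 0.7857 × 0.5286 / 0.7250
     = 0.41532102 / 0.7250
     = 0.5729


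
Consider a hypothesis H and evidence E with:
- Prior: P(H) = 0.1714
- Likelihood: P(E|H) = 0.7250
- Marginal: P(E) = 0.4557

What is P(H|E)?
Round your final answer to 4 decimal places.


Using Bayes' theorem:

P(H|E) = P(E|H) × P(H) / P(E)
       = 0.7250 × 0.1714 / 0.4557
       = 0.12426500 / 0.4557
       = 0.2727

The evidence strengthens our belief in H.
Prior: 0.1714 → Posterior: 0.2727


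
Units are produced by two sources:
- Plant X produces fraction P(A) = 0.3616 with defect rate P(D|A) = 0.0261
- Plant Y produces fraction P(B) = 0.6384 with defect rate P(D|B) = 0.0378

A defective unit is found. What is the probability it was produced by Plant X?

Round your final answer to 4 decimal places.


Let A = from Plant X, D = defective

Given:
- P(A) = 0.3616, P(B) = 0.6384
- P(D|A) = 0.0261, P(D|B) = 0.0378

Step 1: Find P(D)
P(D) = P(D|A)P(A) + P(D|B)P(B)
     = 0.0261 × 0.3616 + 0.0378 × 0.6384
     = 0.00943776 + 0.02413152
     = 0.03356928

Step 2: Apply Bayes' theorem
P(A|D) = P(D|A)P(A) / P(D)
       = 0.00943776 / 0.03356928
       = 0.2811


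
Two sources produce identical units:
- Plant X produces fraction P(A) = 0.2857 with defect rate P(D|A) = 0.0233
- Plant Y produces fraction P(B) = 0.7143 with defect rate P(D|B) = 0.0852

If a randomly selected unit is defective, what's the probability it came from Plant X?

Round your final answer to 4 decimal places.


Let A = from Plant X, D = defective

Given:
- P(A) = 0.2857, P(B) = 0.7143
- P(D|A) = 0.0233, P(D|B) = 0.0852

Step 1: Find P(D)
P(D) = P(D|A)P(A) + P(D|B)P(B)
     = 0.0233 × 0.2857 + 0.0852 × 0.7143
     = 0.00665681 + 0.06085836
     = 0.06751517

Step 2: Apply Bayes' theorem
P(A|D) = P(D|A)P(A) / P(D)
       = 0.00665681 / 0.06751517
       = 0.0986


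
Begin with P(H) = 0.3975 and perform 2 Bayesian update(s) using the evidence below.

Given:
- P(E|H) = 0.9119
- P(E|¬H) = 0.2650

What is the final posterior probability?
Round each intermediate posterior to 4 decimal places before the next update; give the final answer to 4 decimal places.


Sequential Bayesian updating:

Initial prior: P(H) = 0.3975

Update 1:
  P(E) = 0.9119 × 0.3975 + 0.2650 × 0.6025 = 0.36248025 + 0.15966250 = 0.52214275
  P(H|E) = 0.36248025 / 0.52214275 = 0.6942

Update 2:
  P(E) = 0.9119 × 0.6942 + 0.2650 × 0.3058 = 0.63304098 + 0.08103700 = 0.71407798
  P(H|E) = 0.63304098 / 0.71407798 = 0.8865

Final posterior: 0.8865


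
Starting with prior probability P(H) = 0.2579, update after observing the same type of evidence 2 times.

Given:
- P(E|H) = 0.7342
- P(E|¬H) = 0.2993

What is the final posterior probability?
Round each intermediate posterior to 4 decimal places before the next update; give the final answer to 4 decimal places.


Sequential Bayesian updating:

Initial prior: P(H) = 0.2579

Update 1:
  P(E) = 0.7342 × 0.2579 + 0.2993 × 0.7421 = 0.18935018 + 0.22211053 = 0.41146071
  P(H|E) = 0.18935018 / 0.41146071 = 0.4602

Update 2:
  P(E) = 0.7342 × 0.4602 + 0.2993 × 0.5398 = 0.33787884 + 0.16156214 = 0.49944098
  P(H|E) = 0.33787884 / 0.49944098 = 0.6765

Final posterior: 0.6765


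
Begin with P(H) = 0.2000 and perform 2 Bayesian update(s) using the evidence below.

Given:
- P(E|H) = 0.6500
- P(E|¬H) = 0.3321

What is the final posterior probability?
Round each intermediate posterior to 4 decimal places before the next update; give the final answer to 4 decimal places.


Sequential Bayesian updating:

Initial prior: P(H) = 0.2000

Update 1:
  P(E) = 0.6500 × 0.2000 + 0.3321 × 0.8000 = 0.13000000 + 0.26568000 = 0.39568000
  P(H|E) = 0.13000000 / 0.39568000 = 0.3285

Update 2:
  P(E) = 0.6500 × 0.3285 + 0.3321 × 0.6715 = 0.21352500 + 0.22300515 = 0.43653015
  P(H|E) = 0.21352500 / 0.43653015 = 0.4891

Final posterior: 0.4891


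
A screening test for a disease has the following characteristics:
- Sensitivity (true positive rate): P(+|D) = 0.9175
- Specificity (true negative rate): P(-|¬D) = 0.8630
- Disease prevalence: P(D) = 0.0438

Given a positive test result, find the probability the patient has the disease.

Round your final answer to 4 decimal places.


Let D = has disease, + = positive test

Given:
- P(D) = 0.0438 (prevalence)
- P(+|D) = 0.9175 (sensitivity)
- P(-|¬D) = 0.8630 (specificity)
- P(+|¬D) = 0.1370 (false positive rate = 1 - specificity)

Step 1: Find P(+)
P(+) = P(+|D)P(D) + P(+|¬D)P(¬D)
     = 0.9175 × 0.0438 + 0.1370 × 0.9562
     = 0.04018650 + 0.13099940
     = 0.17118590

Step 2: Apply Bayes' theorem for P(D|+)
P(D|+) = P(+|D)P(D) / P(+)
       = 0.04018650 / 0.17118590
       = 0.2348


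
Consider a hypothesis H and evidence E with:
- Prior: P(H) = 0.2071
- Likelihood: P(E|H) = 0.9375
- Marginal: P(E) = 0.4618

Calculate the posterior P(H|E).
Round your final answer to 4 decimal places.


Using Bayes' theorem:

P(H|E) = P(E|H) × P(H) / P(E)
       = 0.9375 × 0.2071 / 0.4618
       = 0.19415625 / 0.4618
       = 0.4204

The evidence strengthens our belief in H.
Prior: 0.2071 → Posterior: 0.4204


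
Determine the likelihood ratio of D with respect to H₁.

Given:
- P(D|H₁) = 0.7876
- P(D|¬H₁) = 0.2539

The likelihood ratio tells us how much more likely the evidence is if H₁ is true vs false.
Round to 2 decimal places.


Likelihood Ratio (LR) = P(D|H₁) / P(D|¬H₁)

LR = 0.7876 / 0.2539
   = 3.10

The evidence is 3.10 times more likely if H₁ is true than if H₁ is false.
Since LR > 1, the evidence supports H₁ over ¬H₁.


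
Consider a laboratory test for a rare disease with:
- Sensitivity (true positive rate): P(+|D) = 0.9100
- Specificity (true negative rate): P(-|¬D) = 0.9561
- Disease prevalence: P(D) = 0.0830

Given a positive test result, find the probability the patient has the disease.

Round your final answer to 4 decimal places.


Let D = has disease, + = positive test

Given:
- P(D) = 0.0830 (prevalence)
- P(+|D) = 0.9100 (sensitivity)
- P(-|¬D) = 0.9561 (specificity)
- P(+|¬D) = 0.0439 (false positive rate = 1 - specificity)

Step 1: Find P(+)
P(+) = P(+|D)P(D) + P(+|¬D)P(¬D)
     = 0.9100 × 0.0830 + 0.0439 × 0.9170
     = 0.07553000 + 0.04025630
     = 0.11578630

Step 2: Apply Bayes' theorem for P(D|+)
P(D|+) = P(+|D)P(D) / P(+)
       = 0.07553000 / 0.11578630
       = 0.6523


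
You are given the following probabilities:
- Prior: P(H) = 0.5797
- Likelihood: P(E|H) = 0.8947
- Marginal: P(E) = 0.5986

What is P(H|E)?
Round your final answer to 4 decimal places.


Using Bayes' theorem:

P(H|E) = P(E|H) × P(H) / P(E)
       = 0.8947 × 0.5797 / 0.5986
       = 0.51865759 / 0.5986
       = 0.8665

The evidence strengthens our belief in H.
Prior: 0.5797 → Posterior: 0.8665


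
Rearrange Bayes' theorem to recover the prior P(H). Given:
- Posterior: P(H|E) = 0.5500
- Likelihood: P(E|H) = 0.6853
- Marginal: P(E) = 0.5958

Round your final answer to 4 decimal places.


From Bayes' theorem: P(H|E) = P(E|H) × P(H) / P(E)

Rearranging for P(H):
P(H) = P(H|E) × P(E) / P(E|H)
     = 0.5500 × 0.5958 / 0.6853
     = 0.32769000 / 0.6853
     = 0.4782


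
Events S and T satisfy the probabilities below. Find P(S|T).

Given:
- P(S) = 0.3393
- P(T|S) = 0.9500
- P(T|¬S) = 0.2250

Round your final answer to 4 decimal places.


Bayes' theorem: P(S|T) = P(T|S) × P(S) / P(T)

Step 1: Calculate P(T) using law of total probability
P(T) = P(T|S)P(S) + P(T|¬S)P(¬S)
     = 0.9500 × 0.3393 + 0.2250 × 0.6607
     = 0.32233500 + 0.14865750
     = 0.47099250

Step 2: Apply Bayes' theorem
P(S|T) = P(T|S) × P(S) / P(T)
       = 0.32233500 / 0.47099250
       = 0.6844


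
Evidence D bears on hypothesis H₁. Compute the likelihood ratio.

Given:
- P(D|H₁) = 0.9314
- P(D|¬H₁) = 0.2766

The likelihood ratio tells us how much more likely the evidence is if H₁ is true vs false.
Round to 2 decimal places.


Likelihood Ratio (LR) = P(D|H₁) / P(D|¬H₁)

LR = 0.9314 / 0.2766
   = 3.37

The evidence is 3.37 times more likely if H₁ is true than if H₁ is false.
LR > 1, so observing D raises the odds in favor of H₁.


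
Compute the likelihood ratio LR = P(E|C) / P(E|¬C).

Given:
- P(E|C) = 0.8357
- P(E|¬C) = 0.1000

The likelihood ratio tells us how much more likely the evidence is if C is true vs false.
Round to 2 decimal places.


Likelihood Ratio (LR) = P(E|C) / P(E|¬C)

LR = 0.8357 / 0.1000
   = 8.36

The evidence is 8.36 times more likely if C is true than if C is false.
Since LR > 1, the evidence supports C over ¬C.


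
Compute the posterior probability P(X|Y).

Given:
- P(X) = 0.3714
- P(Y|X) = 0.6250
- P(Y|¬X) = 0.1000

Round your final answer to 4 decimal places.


Bayes' theorem: P(X|Y) = P(Y|X) × P(X) / P(Y)

Step 1: Calculate P(Y) using law of total probability
P(Y) = P(Y|X)P(X) + P(Y|¬X)P(¬X)
     = 0.6250 × 0.3714 + 0.1000 × 0.6286
     = 0.23212500 + 0.06286000
     = 0.29498500

Step 2: Apply Bayes' theorem
P(X|Y) = P(Y|X) × P(X) / P(Y)
       = 0.23212500 / 0.29498500
       = 0.7869


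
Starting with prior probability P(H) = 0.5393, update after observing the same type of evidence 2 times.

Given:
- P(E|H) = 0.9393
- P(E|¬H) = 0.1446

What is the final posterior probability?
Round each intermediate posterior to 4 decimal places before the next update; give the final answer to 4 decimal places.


Sequential Bayesian updating:

Initial prior: P(H) = 0.5393

Update 1:
  P(E) = 0.9393 × 0.5393 + 0.1446 × 0.4607 = 0.50656449 + 0.06661722 = 0.57318171
  P(H|E) = 0.50656449 / 0.57318171 = 0.8838

Update 2:
  P(E) = 0.9393 × 0.8838 + 0.1446 × 0.1162 = 0.83015334 + 0.01680252 = 0.84695586
  P(H|E) = 0.83015334 / 0.84695586 = 0.9802

Final posterior: 0.9802


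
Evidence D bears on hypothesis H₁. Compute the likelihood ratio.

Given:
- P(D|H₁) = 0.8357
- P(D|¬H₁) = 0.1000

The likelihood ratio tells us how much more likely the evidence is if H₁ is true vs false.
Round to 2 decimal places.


Likelihood Ratio (LR) = P(D|H₁) / P(D|¬H₁)

LR = 0.8357 / 0.1000
   = 8.36

The evidence is 8.36 times more likely if H₁ is true than if H₁ is false.
LR > 1, so observing D raises the odds in favor of H₁.


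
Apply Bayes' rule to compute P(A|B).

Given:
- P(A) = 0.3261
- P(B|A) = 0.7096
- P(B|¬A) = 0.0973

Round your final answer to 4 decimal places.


Bayes' theorem: P(A|B) = P(B|A) × P(A) / P(B)

Step 1: Calculate P(B) using law of total probability
P(B) = P(B|A)P(A) + P(B|¬A)P(¬A)
     = 0.7096 × 0.3261 + 0.0973 × 0.6739
     = 0.23140056 + 0.06557047
     = 0.29697103

Step 2: Apply Bayes' theorem
P(A|B) = P(B|A) × P(A) / P(B)
       = 0.23140056 / 0.29697103
       = 0.7792


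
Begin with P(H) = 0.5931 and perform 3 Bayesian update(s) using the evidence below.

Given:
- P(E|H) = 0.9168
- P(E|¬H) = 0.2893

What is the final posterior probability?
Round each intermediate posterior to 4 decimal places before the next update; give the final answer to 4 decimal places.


Sequential Bayesian updating:

Initial prior: P(H) = 0.5931

Update 1:
  P(E) = 0.9168 × 0.5931 + 0.2893 × 0.4069 = 0.54375408 + 0.11771617 = 0.66147025
  P(H|E) = 0.54375408 / 0.66147025 = 0.8220

Update 2:
  P(E) = 0.9168 × 0.8220 + 0.2893 × 0.1780 = 0.75360960 + 0.05149540 = 0.80510500
  P(H|E) = 0.75360960 / 0.80510500 = 0.9360

Update 3:
  P(E) = 0.9168 × 0.9360 + 0.2893 × 0.0640 = 0.85812480 + 0.01851520 = 0.87664000
  P(H|E) = 0.85812480 / 0.87664000 = 0.9789

Final posterior: 0.9789


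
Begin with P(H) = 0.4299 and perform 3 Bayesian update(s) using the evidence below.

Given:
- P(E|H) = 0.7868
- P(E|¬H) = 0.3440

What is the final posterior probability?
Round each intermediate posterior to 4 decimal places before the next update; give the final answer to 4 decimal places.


Sequential Bayesian updating:

Initial prior: P(H) = 0.4299

Update 1:
  P(E) = 0.7868 × 0.4299 + 0.3440 × 0.5701 = 0.33824532 + 0.19611440 = 0.53435972
  P(H|E) = 0.33824532 / 0.53435972 = 0.6330

Update 2:
  P(E) = 0.7868 × 0.6330 + 0.3440 × 0.3670 = 0.49804440 + 0.12624800 = 0.62429240
  P(H|E) = 0.49804440 / 0.62429240 = 0.7978

Update 3:
  P(E) = 0.7868 × 0.7978 + 0.3440 × 0.2022 = 0.62770904 + 0.06955680 = 0.69726584
  P(H|E) = 0.62770904 / 0.69726584 = 0.9002

Final posterior: 0.9002


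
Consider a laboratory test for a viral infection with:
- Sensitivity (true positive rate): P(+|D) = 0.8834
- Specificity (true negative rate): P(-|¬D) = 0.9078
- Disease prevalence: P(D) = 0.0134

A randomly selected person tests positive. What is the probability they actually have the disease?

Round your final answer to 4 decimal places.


Let D = has disease, + = positive test

Given:
- P(D) = 0.0134 (prevalence)
- P(+|D) = 0.8834 (sensitivity)
- P(-|¬D) = 0.9078 (specificity)
- P(+|¬D) = 0.0922 (false positive rate = 1 - specificity)

Step 1: Find P(+)
P(+) = P(+|D)P(D) + P(+|¬D)P(¬D)
     = 0.8834 × 0.0134 + 0.0922 × 0.9866
     = 0.01183756 + 0.09096452
     = 0.10280208

Step 2: Apply Bayes' theorem for P(D|+)
P(D|+) = P(+|D)P(D) / P(+)
       = 0.01183756 / 0.10280208
       = 0.1151


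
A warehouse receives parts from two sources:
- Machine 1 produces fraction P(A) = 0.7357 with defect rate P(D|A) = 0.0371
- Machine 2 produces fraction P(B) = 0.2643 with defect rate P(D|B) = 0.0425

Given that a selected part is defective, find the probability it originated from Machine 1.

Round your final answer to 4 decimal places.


Let A = from Machine 1, D = defective

Given:
- P(A) = 0.7357, P(B) = 0.2643
- P(D|A) = 0.0371, P(D|B) = 0.0425

Step 1: Find P(D)
P(D) = P(D|A)P(A) + P(D|B)P(B)
     = 0.0371 × 0.7357 + 0.0425 × 0.2643
     = 0.02729447 + 0.01123275
     = 0.03852722

Step 2: Apply Bayes' theorem
P(A|D) = P(D|A)P(A) / P(D)
       = 0.02729447 / 0.03852722
       = 0.7084


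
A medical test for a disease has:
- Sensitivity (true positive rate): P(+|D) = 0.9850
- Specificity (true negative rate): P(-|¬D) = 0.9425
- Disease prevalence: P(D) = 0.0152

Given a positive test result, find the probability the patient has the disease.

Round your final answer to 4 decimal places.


Let D = has disease, + = positive test

Given:
- P(D) = 0.0152 (prevalence)
- P(+|D) = 0.9850 (sensitivity)
- P(-|¬D) = 0.9425 (specificity)
- P(+|¬D) = 0.0575 (false positive rate = 1 - specificity)

Step 1: Find P(+)
P(+) = P(+|D)P(D) + P(+|¬D)P(¬D)
     = 0.9850 × 0.0152 + 0.0575 × 0.9848
     = 0.01497200 + 0.05662600
     = 0.07159800

Step 2: Apply Bayes' theorem for P(D|+)
P(D|+) = P(+|D)P(D) / P(+)
       = 0.01497200 / 0.07159800
       = 0.2091


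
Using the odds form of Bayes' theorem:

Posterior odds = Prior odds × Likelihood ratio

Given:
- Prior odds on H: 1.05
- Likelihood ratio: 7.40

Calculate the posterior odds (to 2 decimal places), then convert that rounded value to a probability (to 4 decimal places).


Step 1: Calculate posterior odds
Posterior odds = Prior odds × LR
               = 1.05 × 7.40
               = 7.77

Step 2: Convert to probability
P(H|E) = Posterior odds / (1 + Posterior odds)
       = 7.77 / (1 + 7.77)
       = 7.77 / 8.77
       = 0.8860

The evidence increased P(H) from 0.5122 to 0.8860.


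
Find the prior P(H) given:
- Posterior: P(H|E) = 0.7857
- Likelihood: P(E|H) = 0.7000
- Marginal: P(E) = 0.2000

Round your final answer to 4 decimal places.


From Bayes' theorem: P(H|E) = P(E|H) × P(H) / P(E)

Rearranging for P(H):
P(H) = P(H|E) × P(E) / P(E|H)
     = 0.7857 × 0.2000 / 0.7000
     = 0.15714000 / 0.7000
     = 0.2245


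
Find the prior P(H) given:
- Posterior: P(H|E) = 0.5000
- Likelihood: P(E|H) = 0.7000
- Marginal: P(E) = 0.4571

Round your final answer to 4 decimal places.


From Bayes' theorem: P(H|E) = P(E|H) × P(H) / P(E)

Rearranging for P(H):
P(H) = P(H|E) × P(E) / P(E|H)
     = 0.5000 × 0.4571 / 0.7000
     = 0.22855000 / 0.7000
     = 0.3265


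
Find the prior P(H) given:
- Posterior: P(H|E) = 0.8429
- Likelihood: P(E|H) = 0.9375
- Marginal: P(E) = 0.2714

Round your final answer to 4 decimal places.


From Bayes' theorem: P(H|E) = P(E|H) × P(H) / P(E)

Rearranging for P(H):
P(H) = P(H|E) × P(E) / P(E|H)
     = 0.8429 × 0.2714 / 0.9375
     = 0.22876306 / 0.9375
     = 0.2440


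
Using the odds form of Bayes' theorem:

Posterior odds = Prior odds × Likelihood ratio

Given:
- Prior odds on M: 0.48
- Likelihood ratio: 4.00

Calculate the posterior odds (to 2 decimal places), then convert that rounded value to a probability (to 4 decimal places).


Step 1: Calculate posterior odds
Posterior odds = Prior odds × LR
               = 0.48 × 4.00
               = 1.92

Step 2: Convert to probability
P(M|E) = Posterior odds / (1 + Posterior odds)
       = 1.92 / (1 + 1.92)
       = 1.92 / 2.92
       = 0.6575

The evidence increased P(M) from 0.3243 to 0.6575.


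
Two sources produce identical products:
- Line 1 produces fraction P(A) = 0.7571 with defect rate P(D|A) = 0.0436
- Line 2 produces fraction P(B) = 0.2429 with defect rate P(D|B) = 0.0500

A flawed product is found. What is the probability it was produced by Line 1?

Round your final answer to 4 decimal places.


Let A = from Line 1, D = flawed

Given:
- P(A) = 0.7571, P(B) = 0.2429
- P(D|A) = 0.0436, P(D|B) = 0.0500

Step 1: Find P(D)
P(D) = P(D|A)P(A) + P(D|B)P(B)
     = 0.0436 × 0.7571 + 0.0500 × 0.2429
     = 0.03300956 + 0.01214500
     = 0.04515456

Step 2: Apply Bayes' theorem
P(A|D) = P(D|A)P(A) / P(D)
       = 0.03300956 / 0.04515456
       = 0.7310


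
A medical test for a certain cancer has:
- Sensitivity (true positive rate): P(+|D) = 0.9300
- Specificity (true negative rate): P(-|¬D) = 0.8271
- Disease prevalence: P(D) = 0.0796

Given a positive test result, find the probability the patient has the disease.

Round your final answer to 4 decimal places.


Let D = has disease, + = positive test

Given:
- P(D) = 0.0796 (prevalence)
- P(+|D) = 0.9300 (sensitivity)
- P(-|¬D) = 0.8271 (specificity)
- P(+|¬D) = 0.1729 (false positive rate = 1 - specificity)

Step 1: Find P(+)
P(+) = P(+|D)P(D) + P(+|¬D)P(¬D)
     = 0.9300 × 0.0796 + 0.1729 × 0.9204
     = 0.07402800 + 0.15913716
     = 0.23316516

Step 2: Apply Bayes' theorem for P(D|+)
P(D|+) = P(+|D)P(D) / P(+)
       = 0.07402800 / 0.23316516
       = 0.3175


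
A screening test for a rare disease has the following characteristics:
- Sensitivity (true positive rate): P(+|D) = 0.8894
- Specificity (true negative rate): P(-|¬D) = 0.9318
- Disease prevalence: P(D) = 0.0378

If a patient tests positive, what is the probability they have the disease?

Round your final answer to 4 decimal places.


Let D = has disease, + = positive test

Given:
- P(D) = 0.0378 (prevalence)
- P(+|D) = 0.8894 (sensitivity)
- P(-|¬D) = 0.9318 (specificity)
- P(+|¬D) = 0.0682 (false positive rate = 1 - specificity)

Step 1: Find P(+)
P(+) = P(+|D)P(D) + P(+|¬D)P(¬D)
     = 0.8894 × 0.0378 + 0.0682 × 0.9622
     = 0.03361932 + 0.06562204
     = 0.09924136

Step 2: Apply Bayes' theorem for P(D|+)
P(D|+) = P(+|D)P(D) / P(+)
       = 0.03361932 / 0.09924136
       = 0.3388


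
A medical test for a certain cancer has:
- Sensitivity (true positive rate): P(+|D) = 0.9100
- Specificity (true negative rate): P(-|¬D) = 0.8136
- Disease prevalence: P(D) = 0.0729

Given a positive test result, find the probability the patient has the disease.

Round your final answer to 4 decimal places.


Let D = has disease, + = positive test

Given:
- P(D) = 0.0729 (prevalence)
- P(+|D) = 0.9100 (sensitivity)
- P(-|¬D) = 0.8136 (specificity)
- P(+|¬D) = 0.1864 (false positive rate = 1 - specificity)

Step 1: Find P(+)
P(+) = P(+|D)P(D) + P(+|¬D)P(¬D)
     = 0.9100 × 0.0729 + 0.1864 × 0.9271
     = 0.06633900 + 0.17281144
     = 0.23915044

Step 2: Apply Bayes' theorem for P(D|+)
P(D|+) = P(+|D)P(D) / P(+)
       = 0.06633900 / 0.23915044
       = 0.2774


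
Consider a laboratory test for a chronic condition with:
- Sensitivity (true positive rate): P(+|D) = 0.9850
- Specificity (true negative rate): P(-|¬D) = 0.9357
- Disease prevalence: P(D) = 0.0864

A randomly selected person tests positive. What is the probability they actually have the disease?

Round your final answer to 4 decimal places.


Let D = has disease, + = positive test

Given:
- P(D) = 0.0864 (prevalence)
- P(+|D) = 0.9850 (sensitivity)
- P(-|¬D) = 0.9357 (specificity)
- P(+|¬D) = 0.0643 (false positive rate = 1 - specificity)

Step 1: Find P(+)
P(+) = P(+|D)P(D) + P(+|¬D)P(¬D)
     = 0.9850 × 0.0864 + 0.0643 × 0.9136
     = 0.08510400 + 0.05874448
     = 0.14384848

Step 2: Apply Bayes' theorem for P(D|+)
P(D|+) = P(+|D)P(D) / P(+)
       = 0.08510400 / 0.14384848
       = 0.5916


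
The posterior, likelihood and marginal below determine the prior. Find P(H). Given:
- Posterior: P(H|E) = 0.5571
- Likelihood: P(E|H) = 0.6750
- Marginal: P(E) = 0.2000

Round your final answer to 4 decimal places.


From Bayes' theorem: P(H|E) = P(E|H) × P(H) / P(E)

Rearranging for P(H):
P(H) = P(H|E) × P(E) / P(E|H)
     = 0.5571 × 0.2000 / 0.6750
     = 0.11142000 / 0.6750
     = 0.1651


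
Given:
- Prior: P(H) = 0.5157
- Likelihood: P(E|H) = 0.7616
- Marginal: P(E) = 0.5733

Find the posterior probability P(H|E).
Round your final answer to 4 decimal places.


Using Bayes' theorem:

P(H|E) = P(E|H) × P(H) / P(E)
       = 0.7616 × 0.5157 / 0.5733
       = 0.39275712 / 0.5733
       = 0.6851

The evidence strengthens our belief in H.
Prior: 0.5157 → Posterior: 0.6851


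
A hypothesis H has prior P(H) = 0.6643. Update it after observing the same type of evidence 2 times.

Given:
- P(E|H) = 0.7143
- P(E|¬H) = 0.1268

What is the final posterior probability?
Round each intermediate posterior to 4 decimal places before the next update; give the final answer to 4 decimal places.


Sequential Bayesian updating:

Initial prior: P(H) = 0.6643

Update 1:
  P(E) = 0.7143 × 0.6643 + 0.1268 × 0.3357 = 0.47450949 + 0.04256676 = 0.51707625
  P(H|E) = 0.47450949 / 0.51707625 = 0.9177

Update 2:
  P(E) = 0.7143 × 0.9177 + 0.1268 × 0.0823 = 0.65551311 + 0.01043564 = 0.66594875
  P(H|E) = 0.65551311 / 0.66594875 = 0.9843

Final posterior: 0.9843


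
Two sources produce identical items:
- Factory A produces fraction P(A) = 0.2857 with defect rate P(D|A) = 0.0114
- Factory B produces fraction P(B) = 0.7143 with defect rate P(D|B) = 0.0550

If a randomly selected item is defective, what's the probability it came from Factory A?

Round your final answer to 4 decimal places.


Let A = from Factory A, D = defective

Given:
- P(A) = 0.2857, P(B) = 0.7143
- P(D|A) = 0.0114, P(D|B) = 0.0550

Step 1: Find P(D)
P(D) = P(D|A)P(A) + P(D|B)P(B)
     = 0.0114 × 0.2857 + 0.0550 × 0.7143
     = 0.00325698 + 0.03928650
     = 0.04254348

Step 2: Apply Bayes' theorem
P(A|D) = P(D|A)P(A) / P(D)
       = 0.00325698 / 0.04254348
       = 0.0766


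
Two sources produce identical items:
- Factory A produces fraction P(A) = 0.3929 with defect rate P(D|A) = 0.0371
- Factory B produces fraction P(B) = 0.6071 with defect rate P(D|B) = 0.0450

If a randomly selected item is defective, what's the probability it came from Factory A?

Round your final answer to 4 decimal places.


Let A = from Factory A, D = defective

Given:
- P(A) = 0.3929, P(B) = 0.6071
- P(D|A) = 0.0371, P(D|B) = 0.0450

Step 1: Find P(D)
P(D) = P(D|A)P(A) + P(D|B)P(B)
     = 0.0371 × 0.3929 + 0.0450 × 0.6071
     = 0.01457659 + 0.02731950
     = 0.04189609

Step 2: Apply Bayes' theorem
P(A|D) = P(D|A)P(A) / P(D)
       = 0.01457659 / 0.04189609
       = 0.3479


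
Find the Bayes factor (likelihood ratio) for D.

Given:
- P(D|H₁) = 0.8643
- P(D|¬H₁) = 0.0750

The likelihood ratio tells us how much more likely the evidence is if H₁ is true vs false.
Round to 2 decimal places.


Likelihood Ratio (LR) = P(D|H₁) / P(D|¬H₁)

LR = 0.8643 / 0.0750
   = 11.52

The evidence is 11.52 times more likely if H₁ is true than if H₁ is false.
LR > 1, so observing D raises the odds in favor of H₁.


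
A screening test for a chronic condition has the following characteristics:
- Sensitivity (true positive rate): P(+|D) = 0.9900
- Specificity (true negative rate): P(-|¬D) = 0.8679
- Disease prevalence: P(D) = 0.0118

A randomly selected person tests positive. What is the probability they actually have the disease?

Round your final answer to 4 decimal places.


Let D = has disease, + = positive test

Given:
- P(D) = 0.0118 (prevalence)
- P(+|D) = 0.9900 (sensitivity)
- P(-|¬D) = 0.8679 (specificity)
- P(+|¬D) = 0.1321 (false positive rate = 1 - specificity)

Step 1: Find P(+)
P(+) = P(+|D)P(D) + P(+|¬D)P(¬D)
     = 0.9900 × 0.0118 + 0.1321 × 0.9882
     = 0.01168200 + 0.13054122
     = 0.14222322

Step 2: Apply Bayes' theorem for P(D|+)
P(D|+) = P(+|D)P(D) / P(+)
       = 0.01168200 / 0.14222322
       = 0.0821


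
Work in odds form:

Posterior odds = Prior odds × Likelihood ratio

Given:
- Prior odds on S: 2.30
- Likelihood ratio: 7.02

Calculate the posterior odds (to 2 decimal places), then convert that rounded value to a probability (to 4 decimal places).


Step 1: Calculate posterior odds
Posterior odds = Prior odds × LR
               = 2.30 × 7.02
               = 16.15

Step 2: Convert to probability
P(S|E) = Posterior odds / (1 + Posterior odds)
       = 16.15 / (1 + 16.15)
       = 16.15 / 17.15
       = 0.9417

The evidence increased P(S) from 0.6970 to 0.9417.
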